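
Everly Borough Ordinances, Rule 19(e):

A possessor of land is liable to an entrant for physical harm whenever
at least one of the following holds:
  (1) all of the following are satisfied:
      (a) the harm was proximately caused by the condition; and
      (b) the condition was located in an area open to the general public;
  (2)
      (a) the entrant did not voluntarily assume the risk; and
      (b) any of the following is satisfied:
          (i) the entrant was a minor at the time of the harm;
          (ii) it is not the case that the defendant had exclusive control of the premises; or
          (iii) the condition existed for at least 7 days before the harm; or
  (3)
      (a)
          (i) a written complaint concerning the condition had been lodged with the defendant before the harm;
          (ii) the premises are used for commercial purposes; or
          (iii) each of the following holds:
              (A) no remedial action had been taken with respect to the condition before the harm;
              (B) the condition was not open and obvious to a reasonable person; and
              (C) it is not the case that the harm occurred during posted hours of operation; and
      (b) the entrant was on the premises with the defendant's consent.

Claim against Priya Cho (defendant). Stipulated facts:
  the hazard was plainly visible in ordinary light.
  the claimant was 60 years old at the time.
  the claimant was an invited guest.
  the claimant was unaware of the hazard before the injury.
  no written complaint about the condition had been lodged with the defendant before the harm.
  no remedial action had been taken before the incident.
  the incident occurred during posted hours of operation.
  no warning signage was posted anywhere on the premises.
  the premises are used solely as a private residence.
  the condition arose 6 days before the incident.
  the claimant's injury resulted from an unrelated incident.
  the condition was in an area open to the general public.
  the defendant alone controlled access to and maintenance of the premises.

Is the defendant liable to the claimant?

No — not liable.

(a) proximate cause — not met.
(b) public area — met.
(1) = F AND T = false.
(a) no assumed risk — holds.
(i) entrant a minor — not satisfied.
(ii) not (exclusive control) — not met.
(iii) condition ≥7 days old — not satisfied.
(b): F OR F OR F → false.
So (2) is not satisfied (T AND F).
(i) complaint lodged — not met.
(ii) commercial use — fails.
(A) no remedial action — met.
(B) not open/obvious — not met.
(C) not (during posted hours) — fails.
(iii) = T AND F AND F = false.
So (a) is not satisfied (F OR F OR F).
(b) consent to enter — satisfied.
(3): F AND T → false.
So Overall is not satisfied (F OR F OR F).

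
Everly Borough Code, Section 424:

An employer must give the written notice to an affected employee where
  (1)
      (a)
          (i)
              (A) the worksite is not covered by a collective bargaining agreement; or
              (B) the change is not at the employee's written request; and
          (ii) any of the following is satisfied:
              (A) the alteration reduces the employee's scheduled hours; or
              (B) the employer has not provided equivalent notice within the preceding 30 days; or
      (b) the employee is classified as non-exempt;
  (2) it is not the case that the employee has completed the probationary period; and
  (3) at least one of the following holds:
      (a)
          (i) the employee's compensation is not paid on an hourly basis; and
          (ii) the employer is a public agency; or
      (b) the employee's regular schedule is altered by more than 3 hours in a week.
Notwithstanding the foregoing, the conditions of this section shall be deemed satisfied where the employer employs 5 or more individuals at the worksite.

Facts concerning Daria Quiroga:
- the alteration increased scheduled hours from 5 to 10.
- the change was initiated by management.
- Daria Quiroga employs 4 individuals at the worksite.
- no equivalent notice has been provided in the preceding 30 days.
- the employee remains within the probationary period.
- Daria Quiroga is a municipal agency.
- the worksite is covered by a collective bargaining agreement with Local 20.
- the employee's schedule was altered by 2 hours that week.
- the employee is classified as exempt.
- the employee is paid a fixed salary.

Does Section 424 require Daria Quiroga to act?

(A) no CBA — not satisfied.
(B) not employee-requested — met.
So (i) is satisfied (F OR T).
(A) hours reduced — not met.
(B) no recent notice — met.
(ii) = F OR T = true.
So (a) is satisfied (T AND T).
(b) non-exempt — not met.
(1) = T OR F = true.
(2) not (past probation) — holds.
(i) not (hourly-paid) — satisfied.
(ii) public agency — holds.
So (a) is satisfied (T AND T).
(b) schedule shift > 3h — fails.
(3): T OR F → true.
Overall = T AND T AND T = true.
Exception (≥ 5 at site) — not satisfied.
Result: main true OR exception false → true.

Yes — required.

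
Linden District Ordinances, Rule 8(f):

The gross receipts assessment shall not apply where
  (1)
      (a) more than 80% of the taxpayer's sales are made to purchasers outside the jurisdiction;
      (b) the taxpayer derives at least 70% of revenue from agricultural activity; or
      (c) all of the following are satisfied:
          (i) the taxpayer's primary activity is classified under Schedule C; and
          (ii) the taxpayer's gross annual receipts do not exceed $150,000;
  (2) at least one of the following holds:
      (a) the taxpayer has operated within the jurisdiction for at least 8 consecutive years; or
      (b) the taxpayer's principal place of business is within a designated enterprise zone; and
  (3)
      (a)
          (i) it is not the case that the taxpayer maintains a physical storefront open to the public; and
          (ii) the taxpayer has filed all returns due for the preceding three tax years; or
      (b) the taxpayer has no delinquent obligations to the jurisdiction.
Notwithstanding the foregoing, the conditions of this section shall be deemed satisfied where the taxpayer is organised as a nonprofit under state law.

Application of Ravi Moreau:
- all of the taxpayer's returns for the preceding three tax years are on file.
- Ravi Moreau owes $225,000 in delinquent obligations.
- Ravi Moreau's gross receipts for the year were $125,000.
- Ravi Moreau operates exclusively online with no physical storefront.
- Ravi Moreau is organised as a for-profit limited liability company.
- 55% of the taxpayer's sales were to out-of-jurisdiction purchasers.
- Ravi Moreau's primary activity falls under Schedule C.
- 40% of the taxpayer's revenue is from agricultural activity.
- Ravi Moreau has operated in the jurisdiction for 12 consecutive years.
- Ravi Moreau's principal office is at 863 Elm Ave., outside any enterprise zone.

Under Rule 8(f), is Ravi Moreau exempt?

(a) >80% out-of-jur. sales — not met.
(b) ≥70% agricultural — not met.
(i) Schedule C activity — holds.
(ii) receipts ≤ $150,000 — met.
So (c) is satisfied (T AND T).
So (1) is satisfied (F OR F OR T).
(a) ≥ 8 yrs in jurisdiction — satisfied.
(b) in enterprise zone — fails.
(2): T OR F → true.
(i) not (has storefront) — met.
(ii) returns current — holds.
(a): T AND T → true.
(b) no delinquency — not met.
(3) = T OR F = true.
So Overall is satisfied (T AND T AND T).
Exception (nonprofit) — not satisfied.
Result: main true OR exception false → true.

Yes — exempt.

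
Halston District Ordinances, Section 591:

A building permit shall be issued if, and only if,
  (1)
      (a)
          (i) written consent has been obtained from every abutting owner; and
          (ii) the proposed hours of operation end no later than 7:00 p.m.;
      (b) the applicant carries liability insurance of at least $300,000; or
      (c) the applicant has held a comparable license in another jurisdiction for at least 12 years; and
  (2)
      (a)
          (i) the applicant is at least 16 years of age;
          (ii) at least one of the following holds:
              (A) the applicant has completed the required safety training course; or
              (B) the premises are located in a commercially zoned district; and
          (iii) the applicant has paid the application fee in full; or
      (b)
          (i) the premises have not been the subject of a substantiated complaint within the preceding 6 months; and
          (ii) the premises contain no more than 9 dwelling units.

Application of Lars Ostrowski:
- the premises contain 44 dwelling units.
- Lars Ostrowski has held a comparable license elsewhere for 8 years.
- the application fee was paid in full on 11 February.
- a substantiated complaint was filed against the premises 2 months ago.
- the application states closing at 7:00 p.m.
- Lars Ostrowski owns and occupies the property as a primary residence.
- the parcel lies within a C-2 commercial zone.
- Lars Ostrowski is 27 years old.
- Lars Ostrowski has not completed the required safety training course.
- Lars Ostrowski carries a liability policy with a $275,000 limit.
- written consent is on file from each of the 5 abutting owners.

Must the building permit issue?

Yes — granted.

(i) all abutters consent — satisfied.
(ii) closes by 7 p.m. — holds.
(a): T AND T → true.
(b) insurance ≥ $300,000 — fails.
(c) prior license ≥ 12 yr — fails.
(1) = T OR F OR F = true.
(i) age ≥ 16 — satisfied.
(A) safety training — not satisfied.
(B) commercially zoned — satisfied.
So (ii) is satisfied (F OR T).
(iii) fee paid — holds.
So (a) is satisfied (T AND T AND T).
(i) no complaint in 6 mo. — fails.
(ii) ≤ 9 units — fails.
(b) = F AND F = false.
(2) = T OR F = true.
Overall = T AND T = true.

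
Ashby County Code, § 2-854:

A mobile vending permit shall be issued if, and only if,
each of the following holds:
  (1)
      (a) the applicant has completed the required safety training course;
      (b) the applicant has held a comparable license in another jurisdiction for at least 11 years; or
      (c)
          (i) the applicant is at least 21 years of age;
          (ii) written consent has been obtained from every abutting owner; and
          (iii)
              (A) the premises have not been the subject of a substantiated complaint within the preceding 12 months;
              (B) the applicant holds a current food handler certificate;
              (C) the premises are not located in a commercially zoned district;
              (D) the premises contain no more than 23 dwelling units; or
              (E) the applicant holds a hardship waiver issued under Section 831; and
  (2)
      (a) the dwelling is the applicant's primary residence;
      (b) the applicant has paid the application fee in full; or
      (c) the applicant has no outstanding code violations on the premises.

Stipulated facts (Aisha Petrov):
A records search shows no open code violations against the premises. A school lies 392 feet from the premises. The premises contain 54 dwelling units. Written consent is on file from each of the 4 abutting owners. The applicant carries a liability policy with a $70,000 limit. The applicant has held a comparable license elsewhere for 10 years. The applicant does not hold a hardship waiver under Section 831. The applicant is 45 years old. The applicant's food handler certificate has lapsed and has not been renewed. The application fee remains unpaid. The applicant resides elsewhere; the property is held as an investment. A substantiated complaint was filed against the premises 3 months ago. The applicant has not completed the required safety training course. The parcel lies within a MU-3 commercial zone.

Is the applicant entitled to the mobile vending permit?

(a) safety training — not satisfied.
(b) prior license ≥ 11 yr — fails.
(i) age ≥ 21 — met.
(ii) all abutters consent — met.
(A) no complaint in 12 mo. — not met.
(B) food handler cert. — not satisfied.
(C) not (commercially zoned) — not satisfied.
(D) ≤ 23 units — not satisfied.
(E) hardship waiver — not met.
So (iii) is not satisfied (F OR F OR F OR F OR F).
(c) = T AND T AND F = false.
(1) = F OR F OR F = false.
(a) primary residence — not satisfied.
(b) fee paid — fails.
(c) no code violations — satisfied.
(2): F OR F OR T → true.
Overall: F AND T → false.

No — denied.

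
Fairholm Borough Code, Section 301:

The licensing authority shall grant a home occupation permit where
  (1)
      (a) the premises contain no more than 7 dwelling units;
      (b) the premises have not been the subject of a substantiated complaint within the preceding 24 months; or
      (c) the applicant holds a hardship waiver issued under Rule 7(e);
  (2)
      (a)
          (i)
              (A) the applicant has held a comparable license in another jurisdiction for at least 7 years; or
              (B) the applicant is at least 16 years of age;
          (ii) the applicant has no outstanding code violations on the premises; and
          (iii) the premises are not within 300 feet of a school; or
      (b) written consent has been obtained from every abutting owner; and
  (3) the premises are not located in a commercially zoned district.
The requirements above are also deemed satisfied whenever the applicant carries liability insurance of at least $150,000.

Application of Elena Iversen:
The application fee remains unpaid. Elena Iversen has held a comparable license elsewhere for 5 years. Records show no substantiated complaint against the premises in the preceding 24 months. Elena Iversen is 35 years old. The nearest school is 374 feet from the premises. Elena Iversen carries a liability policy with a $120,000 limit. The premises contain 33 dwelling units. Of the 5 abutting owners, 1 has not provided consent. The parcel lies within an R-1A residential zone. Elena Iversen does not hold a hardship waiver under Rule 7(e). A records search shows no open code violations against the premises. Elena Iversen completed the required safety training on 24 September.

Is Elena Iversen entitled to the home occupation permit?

(a) ≤ 7 units — not satisfied.
(b) no complaint in 24 mo. — satisfied.
(c) hardship waiver — fails.
So (1) is satisfied (F OR T OR F).
(A) prior license ≥ 7 yr — not met.
(B) age ≥ 16 — satisfied.
So (i) is satisfied (F OR T).
(ii) no code violations — satisfied.
(iii) ≥300 ft from school — holds.
So (a) is satisfied (T AND T AND T).
(b) all abutters consent — not satisfied.
(2): T OR F → true.
(3) not (commercially zoned) — satisfied.
Overall: T AND T AND T → true.
Exception (insurance ≥ $150,000) — not satisfied.
Result: main true OR exception false → true.

Yes — granted.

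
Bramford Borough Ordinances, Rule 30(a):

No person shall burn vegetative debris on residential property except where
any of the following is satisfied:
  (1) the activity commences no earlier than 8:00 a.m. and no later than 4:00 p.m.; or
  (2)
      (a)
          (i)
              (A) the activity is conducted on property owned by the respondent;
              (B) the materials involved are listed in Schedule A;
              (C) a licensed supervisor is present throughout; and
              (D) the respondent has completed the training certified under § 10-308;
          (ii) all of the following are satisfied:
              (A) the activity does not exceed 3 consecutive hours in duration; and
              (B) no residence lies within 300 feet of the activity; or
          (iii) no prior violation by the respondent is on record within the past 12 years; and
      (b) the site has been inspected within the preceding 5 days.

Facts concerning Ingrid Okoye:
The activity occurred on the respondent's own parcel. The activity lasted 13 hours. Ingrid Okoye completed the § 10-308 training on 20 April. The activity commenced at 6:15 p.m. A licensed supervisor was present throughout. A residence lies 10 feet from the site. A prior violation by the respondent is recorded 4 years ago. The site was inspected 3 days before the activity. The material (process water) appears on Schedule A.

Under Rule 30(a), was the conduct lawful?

(1) start within hours — not met.
(A) own property — met.
(B) Schedule A material — met.
(C) supervisor present — satisfied.
(D) training certified — satisfied.
(i) = T AND T AND T AND T = true.
(A) ≤ 3 hrs duration — not satisfied.
(B) no residence in 300 ft — fails.
So (ii) is not satisfied (F AND F).
(iii) no prior violation — fails.
(a): T OR F OR F → true.
(b) site inspected — met.
So (2) is satisfied (T AND T).
Overall = F OR T = true.

Yes — lawful.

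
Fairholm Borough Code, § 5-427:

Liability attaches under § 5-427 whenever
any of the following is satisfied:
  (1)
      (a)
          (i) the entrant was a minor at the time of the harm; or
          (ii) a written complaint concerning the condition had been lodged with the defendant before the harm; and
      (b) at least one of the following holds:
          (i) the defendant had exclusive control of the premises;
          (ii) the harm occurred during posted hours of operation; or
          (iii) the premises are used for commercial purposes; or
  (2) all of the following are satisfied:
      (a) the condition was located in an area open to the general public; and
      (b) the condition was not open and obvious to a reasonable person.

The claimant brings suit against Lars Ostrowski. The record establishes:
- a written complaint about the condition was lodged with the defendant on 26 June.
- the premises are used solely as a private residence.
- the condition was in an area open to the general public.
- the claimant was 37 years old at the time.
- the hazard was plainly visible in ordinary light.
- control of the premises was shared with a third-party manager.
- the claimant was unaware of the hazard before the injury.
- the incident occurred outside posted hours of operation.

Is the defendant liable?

(i) entrant a minor — not satisfied.
(ii) complaint lodged — met.
(a): F OR T → true.
(i) exclusive control — not met.
(ii) during posted hours — not satisfied.
(iii) commercial use — not met.
(b) = F OR F OR F = false.
(1): T AND F → false.
(a) public area — met.
(b) not open/obvious — not met.
(2) = T AND F = false.
So Overall is not satisfied (F OR F).

No — not liable.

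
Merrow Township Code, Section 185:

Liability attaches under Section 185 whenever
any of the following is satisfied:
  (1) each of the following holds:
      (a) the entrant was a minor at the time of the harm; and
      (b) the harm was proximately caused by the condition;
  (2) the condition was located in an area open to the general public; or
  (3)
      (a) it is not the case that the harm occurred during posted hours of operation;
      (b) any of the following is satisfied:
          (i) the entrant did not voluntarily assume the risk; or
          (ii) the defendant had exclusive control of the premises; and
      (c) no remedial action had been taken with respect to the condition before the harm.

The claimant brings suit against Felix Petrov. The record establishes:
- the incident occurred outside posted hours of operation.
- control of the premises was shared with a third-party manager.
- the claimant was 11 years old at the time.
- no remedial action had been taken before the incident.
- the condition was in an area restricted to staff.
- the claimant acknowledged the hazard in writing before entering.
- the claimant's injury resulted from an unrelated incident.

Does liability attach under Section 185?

No — not liable.

(a) entrant a minor — holds.
(b) proximate cause — fails.
So (1) is not satisfied (T AND F).
(2) public area — fails.
(a) not (during posted hours) — met.
(i) no assumed risk — not met.
(ii) exclusive control — not satisfied.
(b): F OR F → false.
(c) no remedial action — holds.
(3): T AND F AND T → false.
Overall: F OR F OR F → false.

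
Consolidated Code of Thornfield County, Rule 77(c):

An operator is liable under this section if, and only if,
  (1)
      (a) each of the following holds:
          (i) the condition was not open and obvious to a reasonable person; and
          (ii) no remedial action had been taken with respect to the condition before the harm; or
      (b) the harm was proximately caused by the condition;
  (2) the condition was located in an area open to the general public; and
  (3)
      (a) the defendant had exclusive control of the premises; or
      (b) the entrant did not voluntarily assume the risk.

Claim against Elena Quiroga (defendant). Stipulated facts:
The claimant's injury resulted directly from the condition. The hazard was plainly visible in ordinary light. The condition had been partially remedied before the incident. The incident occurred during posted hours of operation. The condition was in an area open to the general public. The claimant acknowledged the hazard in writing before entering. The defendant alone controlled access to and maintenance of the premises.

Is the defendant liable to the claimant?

Yes — liable.

(i) not open/obvious — not satisfied.
(ii) no remedial action — fails.
(a) = F AND F = false.
(b) proximate cause — satisfied.
(1) = F OR T = true.
(2) public area — holds.
(a) exclusive control — met.
(b) no assumed risk — not satisfied.
So (3) is satisfied (T OR F).
Overall: T AND T AND T → true.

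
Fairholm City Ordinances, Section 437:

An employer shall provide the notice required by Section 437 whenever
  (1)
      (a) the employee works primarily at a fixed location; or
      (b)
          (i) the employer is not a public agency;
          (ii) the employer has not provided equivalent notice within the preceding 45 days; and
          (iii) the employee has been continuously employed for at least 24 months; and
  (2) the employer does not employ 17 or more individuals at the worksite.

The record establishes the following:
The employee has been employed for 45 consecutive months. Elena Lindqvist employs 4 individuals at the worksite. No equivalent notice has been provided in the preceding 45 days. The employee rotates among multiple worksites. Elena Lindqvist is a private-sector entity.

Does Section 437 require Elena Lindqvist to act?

Yes — required.

(a) fixed location — not satisfied.
(i) not (public agency) — satisfied.
(ii) no recent notice — satisfied.
(iii) tenure ≥ 24 mo. — holds.
(b) = T AND T AND T = true.
So (1) is satisfied (F OR T).
(2) not (≥ 17 at site) — satisfied.
Overall = T AND T = true.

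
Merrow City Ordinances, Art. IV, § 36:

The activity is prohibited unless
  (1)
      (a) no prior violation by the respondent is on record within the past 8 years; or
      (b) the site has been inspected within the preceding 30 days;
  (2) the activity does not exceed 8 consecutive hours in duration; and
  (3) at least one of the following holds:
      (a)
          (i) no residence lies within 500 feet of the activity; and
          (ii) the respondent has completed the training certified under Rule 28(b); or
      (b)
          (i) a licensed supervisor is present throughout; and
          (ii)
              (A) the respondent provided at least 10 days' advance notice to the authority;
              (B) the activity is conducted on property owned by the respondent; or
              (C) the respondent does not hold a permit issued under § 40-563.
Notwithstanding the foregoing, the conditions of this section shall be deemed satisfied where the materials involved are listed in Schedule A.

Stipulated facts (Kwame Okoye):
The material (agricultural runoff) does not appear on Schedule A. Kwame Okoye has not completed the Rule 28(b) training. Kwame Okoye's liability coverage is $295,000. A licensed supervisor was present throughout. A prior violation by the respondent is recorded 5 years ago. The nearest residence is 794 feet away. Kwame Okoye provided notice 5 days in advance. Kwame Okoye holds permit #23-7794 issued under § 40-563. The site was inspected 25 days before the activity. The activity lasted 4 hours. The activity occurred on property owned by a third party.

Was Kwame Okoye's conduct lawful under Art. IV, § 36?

No — unlawful.

(a) no prior violation — fails.
(b) site inspected — satisfied.
(1) = F OR T = true.
(2) ≤ 8 hrs duration — satisfied.
(i) no residence in 500 ft — satisfied.
(ii) training certified — fails.
So (a) is not satisfied (T AND F).
(i) supervisor present — satisfied.
(A) ≥10 days' notice — not satisfied.
(B) own property — not satisfied.
(C) not (holds permit) — fails.
(ii): F OR F OR F → false.
(b): T AND F → false.
(3) = F OR F = false.
Overall = T AND T AND F = false.
Exception (Schedule A material) — not satisfied.
Result: main false OR exception false → false.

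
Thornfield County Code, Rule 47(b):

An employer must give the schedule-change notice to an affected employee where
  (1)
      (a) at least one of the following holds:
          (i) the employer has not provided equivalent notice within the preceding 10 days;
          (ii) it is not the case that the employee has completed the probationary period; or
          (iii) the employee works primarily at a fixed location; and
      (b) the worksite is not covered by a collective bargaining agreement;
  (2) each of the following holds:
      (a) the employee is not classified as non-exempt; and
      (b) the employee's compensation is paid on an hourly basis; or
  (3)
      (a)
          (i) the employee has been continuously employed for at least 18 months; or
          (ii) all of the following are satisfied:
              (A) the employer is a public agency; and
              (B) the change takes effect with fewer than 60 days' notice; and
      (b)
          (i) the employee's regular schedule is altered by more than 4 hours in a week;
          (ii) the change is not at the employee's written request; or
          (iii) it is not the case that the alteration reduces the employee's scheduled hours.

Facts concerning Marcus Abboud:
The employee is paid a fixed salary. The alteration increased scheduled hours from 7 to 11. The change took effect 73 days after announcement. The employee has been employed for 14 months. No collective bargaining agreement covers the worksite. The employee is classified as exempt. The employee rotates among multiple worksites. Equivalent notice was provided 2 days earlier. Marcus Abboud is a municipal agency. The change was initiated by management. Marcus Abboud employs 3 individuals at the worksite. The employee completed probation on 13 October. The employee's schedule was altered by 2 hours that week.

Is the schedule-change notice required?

(i) no recent notice — fails.
(ii) not (past probation) — not satisfied.
(iii) fixed location — not satisfied.
(a) = F OR F OR F = false.
(b) no CBA — satisfied.
So (1) is not satisfied (F AND T).
(a) not (non-exempt) — holds.
(b) hourly-paid — not satisfied.
So (2) is not satisfied (T AND F).
(i) tenure ≥ 18 mo. — not satisfied.
(A) public agency — holds.
(B) < 60 days' notice — not met.
(ii) = T AND F = false.
(a): F OR F → false.
(i) schedule shift > 4h — not met.
(ii) not employee-requested — met.
(iii) not (hours reduced) — met.
(b): F OR T OR T → true.
(3): F AND T → false.
Overall: F OR F OR F → false.

No — not required.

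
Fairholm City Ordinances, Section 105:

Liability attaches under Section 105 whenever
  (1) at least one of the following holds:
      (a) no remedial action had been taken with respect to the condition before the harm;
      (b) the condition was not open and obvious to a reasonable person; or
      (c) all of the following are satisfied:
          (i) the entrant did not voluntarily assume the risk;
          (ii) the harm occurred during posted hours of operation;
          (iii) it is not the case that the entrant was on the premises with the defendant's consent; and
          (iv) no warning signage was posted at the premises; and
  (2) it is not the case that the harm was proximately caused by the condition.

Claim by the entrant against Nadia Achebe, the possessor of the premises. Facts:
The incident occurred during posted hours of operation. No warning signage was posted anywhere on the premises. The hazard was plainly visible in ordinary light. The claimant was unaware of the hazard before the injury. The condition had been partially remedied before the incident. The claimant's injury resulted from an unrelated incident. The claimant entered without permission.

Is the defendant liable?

Yes — liable.

(a) no remedial action — fails.
(b) not open/obvious — not met.
(i) no assumed risk — met.
(ii) during posted hours — holds.
(iii) not (consent to enter) — satisfied.
(iv) no signage posted — met.
(c): T AND T AND T AND T → true.
(1) = F OR F OR T = true.
(2) not (proximate cause) — met.
Overall = T AND T = true.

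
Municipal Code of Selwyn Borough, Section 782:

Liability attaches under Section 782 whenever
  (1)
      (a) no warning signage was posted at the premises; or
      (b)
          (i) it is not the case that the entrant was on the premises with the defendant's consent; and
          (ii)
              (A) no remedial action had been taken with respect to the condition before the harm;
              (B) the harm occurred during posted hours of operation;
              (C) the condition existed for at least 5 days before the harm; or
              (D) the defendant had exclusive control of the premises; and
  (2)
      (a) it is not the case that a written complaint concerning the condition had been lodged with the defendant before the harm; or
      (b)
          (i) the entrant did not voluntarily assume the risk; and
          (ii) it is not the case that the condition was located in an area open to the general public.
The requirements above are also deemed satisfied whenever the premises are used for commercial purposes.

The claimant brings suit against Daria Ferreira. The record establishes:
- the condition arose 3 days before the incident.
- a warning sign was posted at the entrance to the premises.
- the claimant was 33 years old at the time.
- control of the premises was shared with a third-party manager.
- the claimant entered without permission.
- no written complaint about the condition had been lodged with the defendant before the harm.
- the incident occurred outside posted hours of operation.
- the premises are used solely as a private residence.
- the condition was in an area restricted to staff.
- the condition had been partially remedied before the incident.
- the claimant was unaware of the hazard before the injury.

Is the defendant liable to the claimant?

No — not liable.

(a) no signage posted — not satisfied.
(i) not (consent to enter) — met.
(A) no remedial action — fails.
(B) during posted hours — fails.
(C) condition ≥5 days old — fails.
(D) exclusive control — not satisfied.
(ii): F OR F OR F OR F → false.
(b) = T AND F = false.
(1) = F OR F = false.
(a) not (complaint lodged) — holds.
(i) no assumed risk — satisfied.
(ii) not (public area) — holds.
So (b) is satisfied (T AND T).
So (2) is satisfied (T OR T).
Overall: F AND T → false.
Exception (commercial use) — not satisfied.
Result: main false OR exception false → false.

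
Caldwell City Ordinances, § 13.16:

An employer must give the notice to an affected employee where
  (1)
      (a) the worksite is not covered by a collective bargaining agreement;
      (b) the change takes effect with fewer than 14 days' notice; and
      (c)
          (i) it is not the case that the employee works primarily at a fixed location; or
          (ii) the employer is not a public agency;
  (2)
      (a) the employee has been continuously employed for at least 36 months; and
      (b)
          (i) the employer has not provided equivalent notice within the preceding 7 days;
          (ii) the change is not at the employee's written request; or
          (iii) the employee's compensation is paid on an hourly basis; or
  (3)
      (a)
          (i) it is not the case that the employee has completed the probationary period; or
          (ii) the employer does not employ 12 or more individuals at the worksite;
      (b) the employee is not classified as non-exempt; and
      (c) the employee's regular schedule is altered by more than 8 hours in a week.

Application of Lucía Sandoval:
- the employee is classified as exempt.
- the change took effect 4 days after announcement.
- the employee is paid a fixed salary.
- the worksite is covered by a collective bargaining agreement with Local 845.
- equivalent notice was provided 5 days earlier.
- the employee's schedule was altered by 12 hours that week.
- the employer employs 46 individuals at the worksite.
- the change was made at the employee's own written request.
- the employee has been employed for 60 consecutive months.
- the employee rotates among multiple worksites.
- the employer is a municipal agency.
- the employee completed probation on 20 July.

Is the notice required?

(a) no CBA — not satisfied.
(b) < 14 days' notice — met.
(i) not (fixed location) — holds.
(ii) not (public agency) — fails.
So (c) is satisfied (T OR F).
So (1) is not satisfied (F AND T AND T).
(a) tenure ≥ 36 mo. — satisfied.
(i) no recent notice — fails.
(ii) not employee-requested — not met.
(iii) hourly-paid — fails.
(b) = F OR F OR F = false.
(2) = T AND F = false.
(i) not (past probation) — not satisfied.
(ii) not (≥ 12 at site) — fails.
(a): F OR F → false.
(b) not (non-exempt) — met.
(c) schedule shift > 8h — holds.
So (3) is not satisfied (F AND T AND T).
Overall = F OR F OR F = false.

No — not required.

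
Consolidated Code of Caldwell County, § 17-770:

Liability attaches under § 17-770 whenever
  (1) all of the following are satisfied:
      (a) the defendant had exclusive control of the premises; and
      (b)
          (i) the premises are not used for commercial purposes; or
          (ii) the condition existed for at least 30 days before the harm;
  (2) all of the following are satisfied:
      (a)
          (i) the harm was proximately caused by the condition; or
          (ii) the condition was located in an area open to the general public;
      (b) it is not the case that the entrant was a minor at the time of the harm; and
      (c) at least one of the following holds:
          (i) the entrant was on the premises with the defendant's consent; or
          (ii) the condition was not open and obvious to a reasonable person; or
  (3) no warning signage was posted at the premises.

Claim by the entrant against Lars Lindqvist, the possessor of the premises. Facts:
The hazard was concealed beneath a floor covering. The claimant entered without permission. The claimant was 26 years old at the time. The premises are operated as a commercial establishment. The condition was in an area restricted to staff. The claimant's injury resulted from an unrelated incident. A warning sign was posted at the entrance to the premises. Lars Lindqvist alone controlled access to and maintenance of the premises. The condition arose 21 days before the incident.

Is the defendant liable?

No — not liable.

(a) exclusive control — holds.
(i) not (commercial use) — not met.
(ii) condition ≥30 days old — not satisfied.
(b) = F OR F = false.
(1) = T AND F = false.
(i) proximate cause — fails.
(ii) public area — fails.
So (a) is not satisfied (F OR F).
(b) not (entrant a minor) — holds.
(i) consent to enter — not met.
(ii) not open/obvious — holds.
So (c) is satisfied (F OR T).
(2): F AND T AND T → false.
(3) no signage posted — fails.
So Overall is not satisfied (F OR F OR F).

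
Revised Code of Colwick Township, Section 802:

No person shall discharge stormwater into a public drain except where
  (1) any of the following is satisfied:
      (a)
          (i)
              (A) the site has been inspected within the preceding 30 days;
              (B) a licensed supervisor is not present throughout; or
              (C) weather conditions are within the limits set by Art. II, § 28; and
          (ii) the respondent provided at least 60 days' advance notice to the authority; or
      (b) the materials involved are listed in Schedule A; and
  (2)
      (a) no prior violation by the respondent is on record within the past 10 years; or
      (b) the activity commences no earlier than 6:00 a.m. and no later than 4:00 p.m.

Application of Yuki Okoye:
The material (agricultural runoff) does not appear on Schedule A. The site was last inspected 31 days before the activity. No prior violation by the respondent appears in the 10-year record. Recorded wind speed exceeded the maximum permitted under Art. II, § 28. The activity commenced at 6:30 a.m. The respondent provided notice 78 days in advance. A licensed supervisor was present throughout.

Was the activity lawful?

No — unlawful.

(A) site inspected — fails.
(B) not (supervisor present) — fails.
(C) weather ok — not satisfied.
(i): F OR F OR F → false.
(ii) ≥60 days' notice — satisfied.
So (a) is not satisfied (F AND T).
(b) Schedule A material — not met.
(1): F OR F → false.
(a) no prior violation — met.
(b) start within hours — met.
(2) = T OR T = true.
Overall = F AND T = false.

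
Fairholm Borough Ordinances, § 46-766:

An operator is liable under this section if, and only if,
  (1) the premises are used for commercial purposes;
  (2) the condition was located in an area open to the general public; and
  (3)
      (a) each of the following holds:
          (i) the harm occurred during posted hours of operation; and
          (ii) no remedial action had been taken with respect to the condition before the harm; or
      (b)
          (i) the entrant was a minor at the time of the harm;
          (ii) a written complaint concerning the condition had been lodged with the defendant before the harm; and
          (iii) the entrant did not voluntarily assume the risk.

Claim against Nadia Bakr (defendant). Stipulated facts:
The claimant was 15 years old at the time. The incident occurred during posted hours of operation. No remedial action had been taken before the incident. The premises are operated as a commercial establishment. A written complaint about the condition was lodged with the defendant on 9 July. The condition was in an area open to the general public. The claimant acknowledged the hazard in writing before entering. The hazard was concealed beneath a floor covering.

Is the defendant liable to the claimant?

(1) commercial use — holds.
(2) public area — holds.
(i) during posted hours — holds.
(ii) no remedial action — satisfied.
(a) = T AND T = true.
(i) entrant a minor — met.
(ii) complaint lodged — satisfied.
(iii) no assumed risk — not satisfied.
(b): T AND T AND F → false.
(3): T OR F → true.
So Overall is satisfied (T AND T AND T).

Yes — liable.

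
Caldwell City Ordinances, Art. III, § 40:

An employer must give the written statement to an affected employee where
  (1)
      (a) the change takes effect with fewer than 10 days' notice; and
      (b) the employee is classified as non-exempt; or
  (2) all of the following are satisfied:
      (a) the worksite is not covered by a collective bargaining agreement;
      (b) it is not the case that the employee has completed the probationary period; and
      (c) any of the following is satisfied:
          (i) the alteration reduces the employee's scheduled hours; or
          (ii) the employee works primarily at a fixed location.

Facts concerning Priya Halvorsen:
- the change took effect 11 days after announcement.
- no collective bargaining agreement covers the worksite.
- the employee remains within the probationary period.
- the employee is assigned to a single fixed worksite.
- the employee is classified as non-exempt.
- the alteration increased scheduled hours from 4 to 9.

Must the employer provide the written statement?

Yes — required.

(a) < 10 days' notice — not satisfied.
(b) non-exempt — met.
So (1) is not satisfied (F AND T).
(a) no CBA — holds.
(b) not (past probation) — met.
(i) hours reduced — fails.
(ii) fixed location — holds.
(c) = F OR T = true.
(2): T AND T AND T → true.
Overall: F OR T → true.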